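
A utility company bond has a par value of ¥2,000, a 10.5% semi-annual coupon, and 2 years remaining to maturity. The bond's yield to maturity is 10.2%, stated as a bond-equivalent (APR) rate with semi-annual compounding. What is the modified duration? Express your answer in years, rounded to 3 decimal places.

Periodic yield y = 0.051. First find Macaulay duration:
  t   CF        PV=CF/(1+0.051)^t    t·PV
  1       105.00        99.9049        99.9049
  2       105.00        95.0569       190.1139
  3       105.00        90.4443       271.3329
  4     2,105.00     1,725.2071     6,900.8284
  Σ                  2,010.6132     7,462.1800
P = 2,010.6132; Macaulay duration = 7,462.1800 / 2,010.6132 = 3.71140 half-year periods = 1.85570 years.
Modified duration = D_Mac / (1 + y) = 1.85570 / 1.051 = 1.76565 years.

1.766 years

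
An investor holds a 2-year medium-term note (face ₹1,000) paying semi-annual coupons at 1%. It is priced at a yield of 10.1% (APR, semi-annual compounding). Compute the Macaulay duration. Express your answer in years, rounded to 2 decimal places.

Periodic yield y = 0.0505. Discount each cash flow and weight by its period:
  t   CF        PV=CF/(1+0.0505)^t    t·PV
  1         5.00         4.7596         4.7596
  2         5.00         4.5308         9.0617
  3         5.00         4.3130        12.9391
  4     1,005.00       825.2430     3,300.9719
  Σ                    838.8465     3,327.7323
Price P = Σ PV = 838.8465.
Macaulay duration = Σ(t·PV) / P = 3,327.7323 / 838.8465 = 3.96703 half-year periods.
In years: 3.96703 / 2 = 1.98352 years.

1.98 years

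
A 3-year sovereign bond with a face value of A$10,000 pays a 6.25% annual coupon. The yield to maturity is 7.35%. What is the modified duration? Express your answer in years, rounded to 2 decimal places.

2.63 years

Periodic yield y = 0.0735. First find Macaulay duration:
  t   CF        PV=CF/(1+0.0735)^t    t·PV
  1       625.00       582.2077       582.2077
  2       625.00       542.3453     1,084.6907
  3    10,625.00     8,588.6082    25,765.8247
  Σ                  9,713.1613    27,432.7231
P = 9,713.1613; Macaulay duration = 27,432.7231 / 9,713.1613 = 2.82428 years.
Modified duration = D_Mac / (1 + y) = 2.82428 / 1.0735 = 2.63091 years.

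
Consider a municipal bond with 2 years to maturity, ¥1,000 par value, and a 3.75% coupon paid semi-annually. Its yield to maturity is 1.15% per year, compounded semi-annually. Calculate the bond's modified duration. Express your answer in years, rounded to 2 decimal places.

1.94 years

Periodic yield y = 0.00575. First find Macaulay duration:
  t   CF        PV=CF/(1+0.00575)^t    t·PV
  1        18.75        18.6428        18.6428
  2        18.75        18.5362        37.0724
  3        18.75        18.4302        55.2907
  4     1,018.75       995.6517     3,982.6070
  Σ                  1,051.2610     4,093.6129
P = 1,051.2610; Macaulay duration = 4,093.6129 / 1,051.2610 = 3.89400 half-year periods = 1.94700 years.
Modified duration = D_Mac / (1 + y) = 1.94700 / 1.00575 = 1.93587 years.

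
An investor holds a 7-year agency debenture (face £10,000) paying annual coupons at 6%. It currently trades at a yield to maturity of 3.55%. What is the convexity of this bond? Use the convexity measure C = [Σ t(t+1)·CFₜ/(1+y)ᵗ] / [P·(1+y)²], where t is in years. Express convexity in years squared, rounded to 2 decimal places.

42.35

With y = 0.0355:
  t   CF        PV=CF/(1+0.0355)^t    t·PV        t(t+1)·PV
  1       600.00       579.4302       579.4302       1,158.8605
  2       600.00       559.5656     1,119.1313       3,357.3939
  3       600.00       540.3821     1,621.1462       6,484.5850
  4       600.00       521.8562     2,087.4248      10,437.1238
  5       600.00       503.9654     2,519.8271      15,118.9625
  6       600.00       486.6880     2,920.1280      20,440.8957
  7    10,600.00     8,303.3844    58,123.6906     464,989.5252
  Σ                 11,495.2719    68,970.7782     521,987.3464
P = 11,495.2719.
Convexity = Σ t(t+1)·PV / [P·(1+y)²] = 521,987.3464 / (11,495.2719 × 1.072260) = 42.34874.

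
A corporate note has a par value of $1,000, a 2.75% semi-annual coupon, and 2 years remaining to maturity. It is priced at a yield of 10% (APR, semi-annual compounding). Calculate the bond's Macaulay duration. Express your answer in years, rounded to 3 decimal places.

Periodic yield y = 0.05. Discount each cash flow and weight by its period:
  t   CF        PV=CF/(1+0.05)^t    t·PV
  1        13.75        13.0952        13.0952
  2        13.75        12.4717        24.9433
  3        13.75        11.8778        35.6333
  4     1,013.75       834.0146     3,336.0585
  Σ                    871.4593     3,409.7304
Price P = Σ PV = 871.4593.
Macaulay duration = Σ(t·PV) / P = 3,409.7304 / 871.4593 = 3.91267 half-year periods.
In years: 3.91267 / 2 = 1.95633 years.

1.956 years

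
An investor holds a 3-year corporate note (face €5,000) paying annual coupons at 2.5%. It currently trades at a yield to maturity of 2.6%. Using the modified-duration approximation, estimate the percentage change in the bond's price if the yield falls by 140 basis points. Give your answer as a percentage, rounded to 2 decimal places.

+3.99%

Periodic yield y = 0.026. Modified duration first:
  t   CF        PV=CF/(1+0.026)^t    t·PV
  1       125.00       121.8324       121.8324
  2       125.00       118.7450       237.4900
  3     5,125.00     4,745.1701    14,235.5104
  Σ                  4,985.7475    14,594.8327
P = 4,985.7475; D_Mac = 2.92731 yrs; D_mod = 2.92731/(1+0.026) = 2.85313 yrs.
ΔP/P ≈ -D_mod · Δy = -2.85313 × (-0.014) = +0.039944 = +3.9944%.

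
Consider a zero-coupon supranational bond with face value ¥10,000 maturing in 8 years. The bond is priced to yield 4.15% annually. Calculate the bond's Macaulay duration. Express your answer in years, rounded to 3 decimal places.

A zero-coupon bond has a single cash flow at maturity, so its Macaulay duration equals its maturity: 8 years.

8.000 years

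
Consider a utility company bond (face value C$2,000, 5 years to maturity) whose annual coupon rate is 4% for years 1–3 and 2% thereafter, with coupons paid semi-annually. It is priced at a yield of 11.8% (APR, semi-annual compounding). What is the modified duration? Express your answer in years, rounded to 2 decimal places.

Periodic yield y = 0.059. First find Macaulay duration:
  t   CF        PV=CF/(1+0.059)^t    t·PV
  1        40.00        37.7715        37.7715
  2        40.00        35.6671        71.3342
  3        40.00        33.6800       101.0400
  4        40.00        31.8036       127.2144
  5        40.00        30.0317       150.1586
  6        40.00        28.3586       170.1514
  7        20.00        13.3893        93.7252
  8        20.00        12.6434       101.1468
  9        20.00        11.9390       107.4506
  10    2,020.00     1,138.6540    11,386.5398
  Σ                  1,373.9381    12,346.5325
P = 1,373.9381; Macaulay duration = 12,346.5325 / 1,373.9381 = 8.98624 half-year periods = 4.49312 years.
Modified duration = D_Mac / (1 + y) = 4.49312 / 1.059 = 4.24279 years.

4.24 years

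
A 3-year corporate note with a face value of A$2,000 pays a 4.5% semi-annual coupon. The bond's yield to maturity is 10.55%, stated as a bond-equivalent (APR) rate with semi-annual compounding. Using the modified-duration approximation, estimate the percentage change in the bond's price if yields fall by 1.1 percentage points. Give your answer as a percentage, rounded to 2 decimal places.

+2.95%

Periodic yield y = 0.05275. Modified duration first:
  t   CF        PV=CF/(1+0.05275)^t    t·PV
  1        45.00        42.7452        42.7452
  2        45.00        40.6034        81.2067
  3        45.00        38.5689       115.7066
  4        45.00        36.6363       146.5452
  5        45.00        34.8006       174.0028
  6     2,045.00     1,502.2486     9,013.4917
  Σ                  1,695.6029     9,573.6981
P = 1,695.6029; D_Mac = 5.64619 half-year periods = 2.82310 yrs; D_mod = 2.82310/(1+0.05275) = 2.68164 yrs.
ΔP/P ≈ -D_mod · Δy = -2.68164 × (-0.011) = +0.029498 = +2.9498%.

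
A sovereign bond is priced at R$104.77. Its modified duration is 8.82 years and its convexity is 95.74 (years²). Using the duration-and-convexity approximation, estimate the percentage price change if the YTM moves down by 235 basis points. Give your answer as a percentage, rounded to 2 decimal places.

+23.37%

Duration effect: -D_mod·Δy = -8.82 × (-0.0235) = +0.207270
Convexity effect: ½·C·(Δy)² = 0.5 × 95.74 × (-0.0235)² = +0.0264362075
ΔP/P ≈ +0.207270 + 0.0264362075 = +0.2337062075
= +23.37062075%.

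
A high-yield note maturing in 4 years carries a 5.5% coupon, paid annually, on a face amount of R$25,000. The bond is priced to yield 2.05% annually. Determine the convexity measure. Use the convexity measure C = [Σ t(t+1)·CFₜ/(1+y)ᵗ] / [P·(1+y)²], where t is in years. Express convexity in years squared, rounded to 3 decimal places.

With y = 0.0205:
  t   CF        PV=CF/(1+0.0205)^t    t·PV        t(t+1)·PV
  1     1,375.00     1,347.3787     1,347.3787       2,694.7575
  2     1,375.00     1,320.3123     2,640.6247       7,921.8740
  3     1,375.00     1,293.7896     3,881.3689      15,525.4757
  4    26,375.00    24,318.7043    97,274.8172     486,374.0861
  Σ                 28,280.1850   105,144.1896     512,516.1933
P = 28,280.1850.
Convexity = Σ t(t+1)·PV / [P·(1+y)²] = 512,516.1933 / (28,280.1850 × 1.041420) = 17.40201.

17.402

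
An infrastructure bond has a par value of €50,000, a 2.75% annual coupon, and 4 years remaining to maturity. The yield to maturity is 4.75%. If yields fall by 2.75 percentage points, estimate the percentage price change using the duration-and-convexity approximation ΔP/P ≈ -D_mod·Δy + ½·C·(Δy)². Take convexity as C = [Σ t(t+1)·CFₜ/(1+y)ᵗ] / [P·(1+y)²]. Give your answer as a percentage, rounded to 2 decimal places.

+10.72%

With y = 0.0475:
  t   CF        PV=CF/(1+0.0475)^t    t·PV        t(t+1)·PV
  1     1,375.00     1,312.6492     1,312.6492       2,625.2983
  2     1,375.00     1,253.1257     2,506.2514       7,518.7542
  3     1,375.00     1,196.3014     3,588.9041      14,355.6165
  4    51,375.00    42,671.2837   170,685.1349     853,425.6744
  Σ                 46,433.3600   178,092.9396     877,925.3434
P = 46,433.3600; D_Mac = 3.83545 yrs; D_mod = 3.66153 yrs; C = 17.23135.
Duration effect: -3.66153 × (-0.0275) = +0.100692
Convexity effect: 0.5 × 17.23135 × (-0.0275)² = +0.0065156
ΔP/P ≈ +0.100692 + 0.0065156 = +0.107208 = +10.7208%.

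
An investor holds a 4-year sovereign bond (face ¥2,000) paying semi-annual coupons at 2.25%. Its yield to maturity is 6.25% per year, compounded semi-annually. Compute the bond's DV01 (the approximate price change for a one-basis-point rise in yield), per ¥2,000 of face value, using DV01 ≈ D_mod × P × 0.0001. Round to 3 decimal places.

¥0.640

Periodic yield y = 0.03125.
  t   CF        PV=CF/(1+0.03125)^t    t·PV
  1        22.50        21.8182        21.8182
  2        22.50        21.1570        42.3140
  3        22.50        20.5159        61.5477
  4        22.50        19.8942        79.5768
  5        22.50        19.2914        96.4568
  6        22.50        18.7068       112.2406
  7        22.50        18.1399       126.9793
  8     2,022.50     1,581.1637    12,649.3097
  Σ                  1,720.6870    13,190.2431
P = 1,720.6870; D_Mac = 7.66568 half-year periods = 3.83284 yrs; D_mod = 3.71670 yrs.
DV01 ≈ 3.71670 × 1,720.6870 × 0.0001 = 0.639527.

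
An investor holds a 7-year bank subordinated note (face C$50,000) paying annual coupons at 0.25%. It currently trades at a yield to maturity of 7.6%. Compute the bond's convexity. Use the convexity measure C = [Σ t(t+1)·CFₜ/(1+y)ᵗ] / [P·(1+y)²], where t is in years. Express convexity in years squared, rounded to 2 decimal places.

47.72

With y = 0.076:
  t   CF        PV=CF/(1+0.076)^t    t·PV        t(t+1)·PV
  1       125.00       116.1710       116.1710         232.3420
  2       125.00       107.9656       215.9312         647.7937
  3       125.00       100.3398       301.0194       1,204.0775
  4       125.00        93.2526       373.0104       1,865.0519
  5       125.00        86.6660       433.3299       2,599.9794
  6       125.00        80.5446       483.2676       3,382.8729
  7    50,125.00    30,017.0830   210,119.5811   1,680,956.6489
  Σ                 30,602.0226   212,042.3106   1,690,888.7663
P = 30,602.0226.
Convexity = Σ t(t+1)·PV / [P·(1+y)²] = 1,690,888.7663 / (30,602.0226 × 1.157776) = 47.72439.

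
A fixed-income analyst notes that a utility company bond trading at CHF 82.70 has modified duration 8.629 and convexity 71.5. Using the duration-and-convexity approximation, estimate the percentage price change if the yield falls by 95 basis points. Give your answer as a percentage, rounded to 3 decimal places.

+8.520%

Duration effect: -D_mod·Δy = -8.629 × (-0.0095) = +0.0819755
Convexity effect: ½·C·(Δy)² = 0.5 × 71.5 × (-0.0095)² = +0.0032264375
ΔP/P ≈ +0.0819755 + 0.0032264375 = +0.0852019375
= +8.52019375%.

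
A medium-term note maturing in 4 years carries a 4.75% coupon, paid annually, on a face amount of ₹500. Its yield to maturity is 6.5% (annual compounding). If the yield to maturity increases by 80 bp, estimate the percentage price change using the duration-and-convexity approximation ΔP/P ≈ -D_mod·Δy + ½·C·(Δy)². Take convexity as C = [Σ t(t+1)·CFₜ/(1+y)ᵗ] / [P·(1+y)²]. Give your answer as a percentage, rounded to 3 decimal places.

-2.748%

With y = 0.065:
  t   CF        PV=CF/(1+0.065)^t    t·PV        t(t+1)·PV
  1        23.75        22.3005        22.3005          44.6009
  2        23.75        20.9394        41.8788         125.6364
  3        23.75        19.6614        58.9842         235.9370
  4       523.75       407.1230     1,628.4919       8,142.4594
  Σ                    470.0243     1,751.6554       8,548.6338
P = 470.0243; D_Mac = 3.72673 yrs; D_mod = 3.49928 yrs; C = 16.03530.
Duration effect: -3.49928 × (+0.008) = -0.027994
Convexity effect: 0.5 × 16.03530 × (0.008)² = +0.0005131
ΔP/P ≈ -0.027994 + 0.0005131 = -0.027481 = -2.7481%.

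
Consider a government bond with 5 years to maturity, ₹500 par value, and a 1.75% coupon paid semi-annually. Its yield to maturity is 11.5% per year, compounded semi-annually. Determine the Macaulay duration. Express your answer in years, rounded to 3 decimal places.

Periodic yield y = 0.0575. Discount each cash flow and weight by its period:
  t   CF        PV=CF/(1+0.0575)^t    t·PV
  1        4.375         4.1371         4.1371
  2        4.375         3.9122         7.8243
  3        4.375         3.6994        11.0983
  4        4.375         3.4983        13.9932
  5        4.375         3.3081        16.5404
  6        4.375         3.1282        18.7693
  7        4.375         2.9581        20.7068
  8        4.375         2.7973        22.3782
  9        4.375         2.6452        23.8066
  10     504.375       288.3698     2,883.6981
  Σ                    318.4537     3,022.9523
Price P = Σ PV = 318.4537.
Macaulay duration = Σ(t·PV) / P = 3,022.9523 / 318.4537 = 9.49260 half-year periods.
In years: 9.49260 / 2 = 4.74630 years.

4.746 years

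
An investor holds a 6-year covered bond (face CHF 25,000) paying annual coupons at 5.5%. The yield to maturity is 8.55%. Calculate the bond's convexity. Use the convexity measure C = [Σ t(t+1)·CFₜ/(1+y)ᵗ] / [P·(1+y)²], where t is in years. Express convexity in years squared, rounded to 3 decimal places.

29.430

With y = 0.0855:
  t   CF        PV=CF/(1+0.0855)^t    t·PV        t(t+1)·PV
  1     1,375.00     1,266.6974     1,266.6974       2,533.3947
  2     1,375.00     1,166.9253     2,333.8505       7,001.5516
  3     1,375.00     1,075.0118     3,225.0353      12,900.1411
  4     1,375.00       990.3379     3,961.3515      19,806.7574
  5     1,375.00       912.3334     4,561.6668      27,370.0010
  6    26,375.00    16,121.7990    96,730.7938     677,115.5569
  Σ                 21,533.1046   112,079.3954     746,727.4028
P = 21,533.1046.
Convexity = Σ t(t+1)·PV / [P·(1+y)²] = 746,727.4028 / (21,533.1046 × 1.178310) = 29.43037.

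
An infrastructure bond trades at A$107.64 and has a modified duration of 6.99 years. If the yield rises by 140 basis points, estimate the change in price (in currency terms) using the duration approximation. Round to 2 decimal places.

-A$10.53

Duration approximation: ΔP/P ≈ -D_mod · Δy = -6.99 × (+0.014) = -0.097860.
ΔP ≈ 107.64 × (-0.097860) = -10.5336504.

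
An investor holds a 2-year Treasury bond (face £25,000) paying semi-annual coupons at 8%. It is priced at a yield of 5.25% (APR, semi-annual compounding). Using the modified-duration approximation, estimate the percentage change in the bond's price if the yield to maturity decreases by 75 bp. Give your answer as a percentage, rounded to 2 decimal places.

+1.38%

Periodic yield y = 0.02625. Modified duration first:
  t   CF        PV=CF/(1+0.02625)^t    t·PV
  1     1,000.00       974.4214       974.4214
  2     1,000.00       949.4971     1,898.9943
  3     1,000.00       925.2104     2,775.6311
  4    26,000.00    23,440.1652    93,760.6607
  Σ                 26,289.2941    99,409.7075
P = 26,289.2941; D_Mac = 3.78138 half-year periods = 1.89069 yrs; D_mod = 1.89069/(1+0.02625) = 1.84233 yrs.
ΔP/P ≈ -D_mod · Δy = -1.84233 × (-0.0075) = +0.013817 = +1.3817%.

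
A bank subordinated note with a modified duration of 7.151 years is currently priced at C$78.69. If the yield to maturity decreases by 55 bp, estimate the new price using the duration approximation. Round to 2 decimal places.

Duration approximation: ΔP/P ≈ -D_mod · Δy = -7.151 × (-0.0055) = +0.0393305.
New price ≈ 78.69 × (1 + 0.0393305) = 81.784917045.

C$81.78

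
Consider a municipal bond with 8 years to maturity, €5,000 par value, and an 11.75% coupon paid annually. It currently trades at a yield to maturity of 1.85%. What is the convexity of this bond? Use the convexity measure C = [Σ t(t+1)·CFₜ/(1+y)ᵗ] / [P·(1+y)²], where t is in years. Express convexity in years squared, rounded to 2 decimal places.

48.67

With y = 0.0185:
  t   CF        PV=CF/(1+0.0185)^t    t·PV        t(t+1)·PV
  1       587.50       576.8287       576.8287       1,153.6573
  2       587.50       566.3512     1,132.7023       3,398.1070
  3       587.50       556.0640     1,668.1920       6,672.7679
  4       587.50       545.9637     2,183.8546      10,919.2732
  5       587.50       536.0468     2,680.2340      16,081.4039
  6       587.50       526.3101     3,157.8604      22,105.0225
  7       587.50       516.7502     3,617.2513      28,938.0101
  8     5,587.50     4,825.3550    38,602.8400     347,425.5597
  Σ                  8,649.6695    53,619.7632     436,693.8017
P = 8,649.6695.
Convexity = Σ t(t+1)·PV / [P·(1+y)²] = 436,693.8017 / (8,649.6695 × 1.037342) = 48.66934.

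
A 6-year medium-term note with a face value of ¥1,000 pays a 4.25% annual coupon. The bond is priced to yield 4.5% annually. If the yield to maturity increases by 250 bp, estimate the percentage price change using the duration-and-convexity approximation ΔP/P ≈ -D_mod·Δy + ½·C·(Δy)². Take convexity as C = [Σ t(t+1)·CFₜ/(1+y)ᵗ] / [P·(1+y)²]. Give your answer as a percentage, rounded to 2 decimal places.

With y = 0.045:
  t   CF        PV=CF/(1+0.045)^t    t·PV        t(t+1)·PV
  1        42.50        40.6699        40.6699          81.3397
  2        42.50        38.9185        77.8370         233.5111
  3        42.50        37.2426       111.7278         446.9113
  4        42.50        35.6389       142.5554         712.7771
  5        42.50        34.1042       170.5208       1,023.1251
  6     1,042.50       800.5313     4,803.1878      33,622.3149
  Σ                    987.1053     5,346.4988      36,119.9792
P = 987.1053; D_Mac = 5.41634 yrs; D_mod = 5.18310 yrs; C = 33.50822.
Duration effect: -5.18310 × (+0.025) = -0.129578
Convexity effect: 0.5 × 33.50822 × (0.025)² = +0.0104713
ΔP/P ≈ -0.129578 + 0.0104713 = -0.119106 = -11.9106%.

-11.91%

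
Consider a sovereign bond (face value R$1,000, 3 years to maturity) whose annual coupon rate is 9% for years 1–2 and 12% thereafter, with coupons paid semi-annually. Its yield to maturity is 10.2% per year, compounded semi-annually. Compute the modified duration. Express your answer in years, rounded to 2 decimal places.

2.56 years

Periodic yield y = 0.051. First find Macaulay duration:
  t   CF        PV=CF/(1+0.051)^t    t·PV
  1        45.00        42.8164        42.8164
  2        45.00        40.7387        81.4774
  3        45.00        38.7618       116.2855
  4        45.00        36.8809       147.5236
  5        60.00        46.7883       233.9417
  6     1,060.00       786.4834     4,718.9005
  Σ                    992.4696     5,340.9451
P = 992.4696; Macaulay duration = 5,340.9451 / 992.4696 = 5.38147 half-year periods = 2.69073 years.
Modified duration = D_Mac / (1 + y) = 2.69073 / 1.051 = 2.56017 years.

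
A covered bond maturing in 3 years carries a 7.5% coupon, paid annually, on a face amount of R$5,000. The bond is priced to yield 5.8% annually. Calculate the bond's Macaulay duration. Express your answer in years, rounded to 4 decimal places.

Periodic yield y = 0.058. Discount each cash flow and weight by its year:
  t   CF        PV=CF/(1+0.058)^t    t·PV
  1       375.00       354.4423       354.4423
  2       375.00       335.0117       670.0233
  3     5,375.00     4,538.5954    13,615.7861
  Σ                  5,228.0494    14,640.2518
Price P = Σ PV = 5,228.0494.
Macaulay duration = Σ(t·PV) / P = 14,640.2518 / 5,228.0494 = 2.80033 years.

2.8003 years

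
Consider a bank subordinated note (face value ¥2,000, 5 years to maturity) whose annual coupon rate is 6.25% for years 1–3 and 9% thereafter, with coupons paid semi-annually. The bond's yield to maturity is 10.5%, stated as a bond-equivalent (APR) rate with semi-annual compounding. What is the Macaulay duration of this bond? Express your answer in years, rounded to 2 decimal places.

Periodic yield y = 0.0525. Discount each cash flow and weight by its period:
  t   CF        PV=CF/(1+0.0525)^t    t·PV
  1        62.50        59.3824        59.3824
  2        62.50        56.4204       112.8407
  3        62.50        53.6060       160.8181
  4        62.50        50.9321       203.7284
  5        62.50        48.3915       241.9577
  6        62.50        45.9777       275.8663
  7        90.00        62.9054       440.3376
  8        90.00        59.7676       478.1406
  9        90.00        56.7863       511.0767
  10    2,090.00     1,252.9255    12,529.2548
  Σ                  1,747.0949    15,013.4035
Price P = Σ PV = 1,747.0949.
Macaulay duration = Σ(t·PV) / P = 15,013.4035 / 1,747.0949 = 8.59335 half-year periods.
In years: 8.59335 / 2 = 4.29668 years.

4.30 years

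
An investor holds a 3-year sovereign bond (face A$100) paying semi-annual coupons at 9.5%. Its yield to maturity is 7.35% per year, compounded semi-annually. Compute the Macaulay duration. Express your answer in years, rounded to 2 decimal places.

Periodic yield y = 0.03675. Discount each cash flow and weight by its period:
  t   CF        PV=CF/(1+0.03675)^t    t·PV
  1         4.75         4.5816         4.5816
  2         4.75         4.4192         8.8384
  3         4.75         4.2626        12.7877
  4         4.75         4.1115        16.4459
  5         4.75         3.9657        19.8287
  6       104.75        84.3548       506.1288
  Σ                    105.6954       568.6111
Price P = Σ PV = 105.6954.
Macaulay duration = Σ(t·PV) / P = 568.6111 / 105.6954 = 5.37971 half-year periods.
In years: 5.37971 / 2 = 2.68986 years.

2.69 years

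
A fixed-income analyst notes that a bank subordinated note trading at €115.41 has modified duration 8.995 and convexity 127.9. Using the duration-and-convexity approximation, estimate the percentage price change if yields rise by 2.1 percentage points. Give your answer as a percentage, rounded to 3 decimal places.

-16.069%

Duration effect: -D_mod·Δy = -8.995 × (+0.021) = -0.188895
Convexity effect: ½·C·(Δy)² = 0.5 × 127.9 × (0.021)² = +0.02820195
ΔP/P ≈ -0.188895 + 0.02820195 = -0.16069305
= -16.069305%.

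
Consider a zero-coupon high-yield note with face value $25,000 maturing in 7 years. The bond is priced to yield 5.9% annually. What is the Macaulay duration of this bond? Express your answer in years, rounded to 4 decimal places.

7.0000 years

A zero-coupon bond has a single cash flow at maturity, so its Macaulay duration equals its maturity: 7 years.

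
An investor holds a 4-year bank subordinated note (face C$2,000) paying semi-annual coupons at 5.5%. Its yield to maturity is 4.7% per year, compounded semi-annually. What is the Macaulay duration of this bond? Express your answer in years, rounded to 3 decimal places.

Periodic yield y = 0.0235. Discount each cash flow and weight by its period:
  t   CF        PV=CF/(1+0.0235)^t    t·PV
  1        55.00        53.7372        53.7372
  2        55.00        52.5033       105.0067
  3        55.00        51.2978       153.8935
  4        55.00        50.1200       200.4801
  5        55.00        48.9693       244.8463
  6        55.00        47.8449       287.0694
  7        55.00        46.7464       327.2245
  8     2,055.00     1,706.5108    13,652.0867
  Σ                  2,057.7297    15,024.3443
Price P = Σ PV = 2,057.7297.
Macaulay duration = Σ(t·PV) / P = 15,024.3443 / 2,057.7297 = 7.30142 half-year periods.
In years: 7.30142 / 2 = 3.65071 years.

3.651 years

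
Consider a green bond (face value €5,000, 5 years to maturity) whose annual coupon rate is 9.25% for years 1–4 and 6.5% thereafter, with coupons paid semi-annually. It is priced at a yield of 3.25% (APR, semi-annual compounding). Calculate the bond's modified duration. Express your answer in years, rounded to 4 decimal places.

4.1528 years

Periodic yield y = 0.01625. First find Macaulay duration:
  t   CF        PV=CF/(1+0.01625)^t    t·PV
  1       231.25       227.5523       227.5523
  2       231.25       223.9137       447.8274
  3       231.25       220.3333       660.9998
  4       231.25       216.8101       867.2404
  5       231.25       213.3433     1,066.7164
  6       231.25       209.9319     1,259.5913
  7       231.25       206.5750     1,446.0252
  8       231.25       203.2719     1,626.1749
  9       162.50       140.5557     1,265.0009
  10    5,162.50     4,393.9436    43,939.4361
  Σ                  6,256.2306    52,806.5646
P = 6,256.2306; Macaulay duration = 52,806.5646 / 6,256.2306 = 8.44064 half-year periods = 4.22032 years.
Modified duration = D_Mac / (1 + y) = 4.22032 / 1.01625 = 4.15283 years.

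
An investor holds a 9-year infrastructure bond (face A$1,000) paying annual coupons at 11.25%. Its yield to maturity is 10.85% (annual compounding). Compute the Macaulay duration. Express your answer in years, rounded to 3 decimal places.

Periodic yield y = 0.1085. Discount each cash flow and weight by its year:
  t   CF        PV=CF/(1+0.1085)^t    t·PV
  1       112.50       101.4885       101.4885
  2       112.50        91.5548       183.1096
  3       112.50        82.5934       247.7802
  4       112.50        74.5092       298.0367
  5       112.50        67.2162       336.0811
  6       112.50        60.6371       363.8225
  7       112.50        54.7019       382.9135
  8       112.50        49.3477       394.7816
  9     1,112.50       440.2291     3,962.0619
  Σ                  1,022.2779     6,270.0756
Price P = Σ PV = 1,022.2779.
Macaulay duration = Σ(t·PV) / P = 6,270.0756 / 1,022.2779 = 6.13344 years.

6.133 years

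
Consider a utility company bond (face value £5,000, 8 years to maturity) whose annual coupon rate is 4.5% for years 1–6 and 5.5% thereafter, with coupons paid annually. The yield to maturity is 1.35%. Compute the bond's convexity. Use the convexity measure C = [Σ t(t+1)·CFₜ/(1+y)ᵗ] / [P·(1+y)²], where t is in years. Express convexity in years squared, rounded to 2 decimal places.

With y = 0.0135:
  t   CF        PV=CF/(1+0.0135)^t    t·PV        t(t+1)·PV
  1       225.00       222.0030       222.0030         444.0059
  2       225.00       219.0458       438.0917       1,314.2750
  3       225.00       216.1281       648.3843       2,593.5373
  4       225.00       213.2492       852.9970       4,264.9849
  5       225.00       210.4087     1,052.0436       6,312.2619
  6       225.00       207.6060     1,245.6363       8,719.4540
  7       275.00       250.3609     1,752.5260      14,020.2078
  8     5,275.00     4,738.4079    37,907.2629     341,165.3657
  Σ                  6,277.2096    44,118.9447     378,834.0926
P = 6,277.2096.
Convexity = Σ t(t+1)·PV / [P·(1+y)²] = 378,834.0926 / (6,277.2096 × 1.027182) = 58.75366.

58.75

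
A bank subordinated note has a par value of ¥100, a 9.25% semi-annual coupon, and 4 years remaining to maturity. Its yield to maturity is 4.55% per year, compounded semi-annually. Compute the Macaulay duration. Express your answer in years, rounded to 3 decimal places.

3.482 years

Periodic yield y = 0.02275. Discount each cash flow and weight by its period:
  t   CF        PV=CF/(1+0.02275)^t    t·PV
  1        4.625         4.5221         4.5221
  2        4.625         4.4215         8.8431
  3        4.625         4.3232        12.9695
  4        4.625         4.2270        16.9081
  5        4.625         4.1330        20.6649
  6        4.625         4.0411        24.2463
  7        4.625         3.9512        27.6582
  8      104.625        87.3936       699.1487
  Σ                    117.0126       814.9609
Price P = Σ PV = 117.0126.
Macaulay duration = Σ(t·PV) / P = 814.9609 / 117.0126 = 6.96473 half-year periods.
In years: 6.96473 / 2 = 3.48236 years.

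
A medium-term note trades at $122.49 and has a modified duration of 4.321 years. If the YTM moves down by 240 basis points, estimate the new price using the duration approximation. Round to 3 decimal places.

$135.193

Duration approximation: ΔP/P ≈ -D_mod · Δy = -4.321 × (-0.024) = +0.103704.
New price ≈ 122.49 × (1 + 0.103704) = 135.19270296.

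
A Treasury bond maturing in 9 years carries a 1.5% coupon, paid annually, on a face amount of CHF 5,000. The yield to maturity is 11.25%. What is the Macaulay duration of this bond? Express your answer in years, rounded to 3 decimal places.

8.169 years

Periodic yield y = 0.1125. Discount each cash flow and weight by its year:
  t   CF        PV=CF/(1+0.1125)^t    t·PV
  1        75.00        67.4157        67.4157
  2        75.00        60.5984       121.1968
  3        75.00        54.4705       163.4114
  4        75.00        48.9622       195.8489
  5        75.00        44.0110       220.0550
  6        75.00        39.5604       237.3627
  7        75.00        35.5599       248.9196
  8        75.00        31.9640       255.7120
  9     5,075.00     1,944.1773    17,497.5958
  Σ                  2,326.7195    19,007.5179
Price P = Σ PV = 2,326.7195.
Macaulay duration = Σ(t·PV) / P = 19,007.5179 / 2,326.7195 = 8.16923 years.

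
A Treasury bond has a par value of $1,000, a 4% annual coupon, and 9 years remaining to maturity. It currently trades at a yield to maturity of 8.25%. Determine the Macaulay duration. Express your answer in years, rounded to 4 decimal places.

7.4825 years

Periodic yield y = 0.0825. Discount each cash flow and weight by its year:
  t   CF        PV=CF/(1+0.0825)^t    t·PV
  1        40.00        36.9515        36.9515
  2        40.00        34.1353        68.2707
  3        40.00        31.5338        94.6014
  4        40.00        29.1305       116.5221
  5        40.00        26.9104       134.5521
  6        40.00        24.8595       149.1571
  7        40.00        22.9649       160.7543
  8        40.00        21.2147       169.7175
  9     1,040.00       509.5446     4,585.9013
  Σ                    737.2453     5,516.4280
Price P = Σ PV = 737.2453.
Macaulay duration = Σ(t·PV) / P = 5,516.4280 / 737.2453 = 7.48249 years.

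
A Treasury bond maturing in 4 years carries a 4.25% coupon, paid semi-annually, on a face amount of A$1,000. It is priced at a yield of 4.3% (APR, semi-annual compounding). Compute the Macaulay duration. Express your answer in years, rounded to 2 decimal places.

Periodic yield y = 0.0215. Discount each cash flow and weight by its period:
  t   CF        PV=CF/(1+0.0215)^t    t·PV
  1        21.25        20.8027        20.8027
  2        21.25        20.3649        40.7298
  3        21.25        19.9363        59.8088
  4        21.25        19.5167        78.0666
  5        21.25        19.1059        95.5294
  6        21.25        18.7038       112.2225
  7        21.25        18.3101       128.1706
  8     1,021.25       861.4401     6,891.5211
  Σ                    998.1804     7,426.8515
Price P = Σ PV = 998.1804.
Macaulay duration = Σ(t·PV) / P = 7,426.8515 / 998.1804 = 7.44039 half-year periods.
In years: 7.44039 / 2 = 3.72019 years.

3.72 years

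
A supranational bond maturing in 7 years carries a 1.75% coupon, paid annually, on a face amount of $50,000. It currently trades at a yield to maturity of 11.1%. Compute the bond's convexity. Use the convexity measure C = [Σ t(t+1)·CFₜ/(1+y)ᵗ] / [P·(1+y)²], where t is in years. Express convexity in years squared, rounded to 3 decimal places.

41.131

With y = 0.111:
  t   CF        PV=CF/(1+0.111)^t    t·PV        t(t+1)·PV
  1       875.00       787.5788       787.5788       1,575.1575
  2       875.00       708.8918     1,417.7835       4,253.3506
  3       875.00       638.0664     1,914.1992       7,656.7968
  4       875.00       574.3172     2,297.2688      11,486.3438
  5       875.00       516.9372     2,584.6858      15,508.1150
  6       875.00       465.2900     2,791.7399      19,542.1791
  7    50,875.00    24,350.3950   170,452.7647   1,363,622.1173
  Σ                 28,041.4762   182,246.0206   1,423,644.0602
P = 28,041.4762.
Convexity = Σ t(t+1)·PV / [P·(1+y)²] = 1,423,644.0602 / (28,041.4762 × 1.234321) = 41.13130.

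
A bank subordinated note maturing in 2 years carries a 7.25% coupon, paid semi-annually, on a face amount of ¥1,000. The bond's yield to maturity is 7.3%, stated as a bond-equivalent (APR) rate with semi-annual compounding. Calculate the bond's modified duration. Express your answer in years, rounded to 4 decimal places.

Periodic yield y = 0.0365. First find Macaulay duration:
  t   CF        PV=CF/(1+0.0365)^t    t·PV
  1        36.25        34.9735        34.9735
  2        36.25        33.7419        67.4838
  3        36.25        32.5537        97.6610
  4     1,036.25       897.8160     3,591.2638
  Σ                    999.0850     3,791.3821
P = 999.0850; Macaulay duration = 3,791.3821 / 999.0850 = 3.79485 half-year periods = 1.89743 years.
Modified duration = D_Mac / (1 + y) = 1.89743 / 1.0365 = 1.83061 years.

1.8306 years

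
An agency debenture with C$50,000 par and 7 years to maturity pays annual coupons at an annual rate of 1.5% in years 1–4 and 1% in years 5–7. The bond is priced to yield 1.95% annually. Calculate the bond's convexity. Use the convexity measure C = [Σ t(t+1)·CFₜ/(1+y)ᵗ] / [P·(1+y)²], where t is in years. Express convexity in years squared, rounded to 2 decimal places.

With y = 0.0195:
  t   CF        PV=CF/(1+0.0195)^t    t·PV        t(t+1)·PV
  1       750.00       735.6547       735.6547       1,471.3095
  2       750.00       721.5838     1,443.1677       4,329.5031
  3       750.00       707.7821     2,123.3463       8,493.3852
  4       750.00       694.2443     2,776.9773      13,884.8866
  5       500.00       453.9770     2,269.8850      13,619.3101
  6       500.00       445.2938     2,671.7626      18,702.3385
  7    50,500.00    44,114.4397   308,801.0777   2,470,408.6216
  Σ                 47,872.9755   320,821.8714   2,530,909.3546
P = 47,872.9755.
Convexity = Σ t(t+1)·PV / [P·(1+y)²] = 2,530,909.3546 / (47,872.9755 × 1.039380) = 50.86414.

50.86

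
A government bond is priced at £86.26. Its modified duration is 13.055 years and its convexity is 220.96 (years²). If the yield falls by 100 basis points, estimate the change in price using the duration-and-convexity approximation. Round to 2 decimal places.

Duration effect: -D_mod·Δy = -13.055 × (-0.01) = +0.130550
Convexity effect: ½·C·(Δy)² = 0.5 × 220.96 × (-0.01)² = +0.0110480
ΔP/P ≈ +0.130550 + 0.0110480 = +0.141598
ΔP ≈ 86.26 × (+0.141598) = +12.21424348.

+£12.21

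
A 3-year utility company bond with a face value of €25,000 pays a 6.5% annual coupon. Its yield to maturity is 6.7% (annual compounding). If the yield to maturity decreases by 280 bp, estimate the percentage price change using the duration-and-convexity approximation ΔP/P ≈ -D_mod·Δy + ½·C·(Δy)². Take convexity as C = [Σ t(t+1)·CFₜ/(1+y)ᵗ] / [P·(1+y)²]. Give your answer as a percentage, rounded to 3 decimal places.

+7.781%

With y = 0.067:
  t   CF        PV=CF/(1+0.067)^t    t·PV        t(t+1)·PV
  1     1,625.00     1,522.9616     1,522.9616       3,045.9231
  2     1,625.00     1,427.3304     2,854.6609       8,563.9826
  3    26,625.00    21,917.7696    65,753.3089     263,013.2357
  Σ                 24,868.0617    70,130.9314     274,623.1415
P = 24,868.0617; D_Mac = 2.82012 yrs; D_mod = 2.64304 yrs; C = 9.69988.
Duration effect: -2.64304 × (-0.028) = +0.074005
Convexity effect: 0.5 × 9.69988 × (-0.028)² = +0.0038024
ΔP/P ≈ +0.074005 + 0.0038024 = +0.077807 = +7.7807%.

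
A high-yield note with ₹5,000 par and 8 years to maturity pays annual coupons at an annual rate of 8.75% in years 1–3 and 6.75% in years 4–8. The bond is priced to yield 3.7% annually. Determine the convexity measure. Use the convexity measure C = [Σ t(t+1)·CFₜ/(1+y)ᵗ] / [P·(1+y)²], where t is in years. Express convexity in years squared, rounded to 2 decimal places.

49.40

With y = 0.037:
  t   CF        PV=CF/(1+0.037)^t    t·PV        t(t+1)·PV
  1       437.50       421.8901       421.8901         843.7801
  2       437.50       406.8371       813.6742       2,441.0226
  3       437.50       392.3212     1,176.9636       4,707.8545
  4       337.50       291.8494     1,167.3975       5,836.9873
  5       337.50       281.4362     1,407.1811       8,443.0867
  6       337.50       271.3946     1,628.3677      11,398.5742
  7       337.50       261.7113     1,831.9791      14,655.8331
  8     5,337.50     3,991.2399    31,929.9195     287,369.2757
  Σ                  6,318.6798    40,377.3729     335,696.4141
P = 6,318.6798.
Convexity = Σ t(t+1)·PV / [P·(1+y)²] = 335,696.4141 / (6,318.6798 × 1.075369) = 49.40408.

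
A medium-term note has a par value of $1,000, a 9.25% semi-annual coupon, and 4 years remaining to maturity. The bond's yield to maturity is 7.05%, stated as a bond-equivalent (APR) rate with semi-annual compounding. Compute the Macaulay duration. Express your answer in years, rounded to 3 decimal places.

3.456 years

Periodic yield y = 0.03525. Discount each cash flow and weight by its period:
  t   CF        PV=CF/(1+0.03525)^t    t·PV
  1        46.25        44.6752        44.6752
  2        46.25        43.1540        86.3080
  3        46.25        41.6846       125.0539
  4        46.25        40.2653       161.0611
  5        46.25        38.8943       194.4713
  6        46.25        37.5699       225.4195
  7        46.25        36.2907       254.0347
  8     1,046.25       793.0007     6,344.0054
  Σ                  1,075.5347     7,435.0293
Price P = Σ PV = 1,075.5347.
Macaulay duration = Σ(t·PV) / P = 7,435.0293 / 1,075.5347 = 6.91287 half-year periods.
In years: 6.91287 / 2 = 3.45643 years.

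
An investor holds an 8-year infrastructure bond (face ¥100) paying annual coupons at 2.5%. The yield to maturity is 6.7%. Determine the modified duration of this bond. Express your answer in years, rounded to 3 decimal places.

Periodic yield y = 0.067. First find Macaulay duration:
  t   CF        PV=CF/(1+0.067)^t    t·PV
  1         2.50         2.3430         2.3430
  2         2.50         2.1959         4.3918
  3         2.50         2.0580         6.1740
  4         2.50         1.9288         7.7151
  5         2.50         1.8077         9.0383
  6         2.50         1.6942        10.1649
  7         2.50         1.5878        11.1144
  8       102.50        61.0111       488.0884
  Σ                     74.6263       539.0300
P = 74.6263; Macaulay duration = 539.0300 / 74.6263 = 7.22305 years.
Modified duration = D_Mac / (1 + y) = 7.22305 / 1.067 = 6.76950 years.

6.769 years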